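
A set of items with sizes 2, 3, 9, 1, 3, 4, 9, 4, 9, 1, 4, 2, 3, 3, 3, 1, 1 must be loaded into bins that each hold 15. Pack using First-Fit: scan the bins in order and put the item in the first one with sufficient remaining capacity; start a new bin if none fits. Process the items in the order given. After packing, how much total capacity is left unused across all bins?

13

Put 2 in bin 1; 13 remain.
Put 3 in bin 1; 10 remain.
Put 9 in bin 1; 1 remain.
Put 1 in bin 1; 0 remain.
Put 3 in bin 2; 12 remain.
Put 4 in bin 2; 8 remain.
Put 9 in bin 3; 6 remain.
Put 4 in bin 2; 4 remain.
Put 9 in bin 4; 6 remain.
Put 1 in bin 2; 3 remain.
Put 4 in bin 3; 2 remain.
Put 2 in bin 2; 1 remain.
Put 3 in bin 4; 3 remain.
Put 3 in bin 4; 0 remain.
Put 3 in bin 5; 12 remain.
Put 1 in bin 2; 0 remain.
Put 1 in bin 3; 1 remain.
5 bins × 15 = 75; used 62; unused 13.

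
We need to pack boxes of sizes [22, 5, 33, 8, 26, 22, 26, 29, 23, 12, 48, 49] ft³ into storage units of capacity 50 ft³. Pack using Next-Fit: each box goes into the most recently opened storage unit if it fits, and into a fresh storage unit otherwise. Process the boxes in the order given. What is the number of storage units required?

8 storage units

Put 22 ft³ in storage unit 1; 28 ft³ remain.
Put 5 ft³ in storage unit 1; 23 ft³ remain.
Put 33 ft³ in storage unit 2; 17 ft³ remain.
Put 8 ft³ in storage unit 2; 9 ft³ remain.
Put 26 ft³ in storage unit 3; 24 ft³ remain.
Put 22 ft³ in storage unit 3; 2 ft³ remain.
Put 26 ft³ in storage unit 4; 24 ft³ remain.
Put 29 ft³ in storage unit 5; 21 ft³ remain.
Put 23 ft³ in storage unit 6; 27 ft³ remain.
Put 12 ft³ in storage unit 6; 15 ft³ remain.
Put 48 ft³ in storage unit 7; 2 ft³ remain.
Put 49 ft³ in storage unit 8; 1 ft³ remain.
Final storage units: [22,5] [33,8] [26,22] [26] [29] [23,12] [48] [49].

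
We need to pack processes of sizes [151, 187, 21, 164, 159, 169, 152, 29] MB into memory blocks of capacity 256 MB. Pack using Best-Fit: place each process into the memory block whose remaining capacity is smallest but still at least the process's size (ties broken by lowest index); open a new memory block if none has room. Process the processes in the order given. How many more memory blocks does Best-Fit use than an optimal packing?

0

Best-Fit: [151] [187,21,29] [164] [159] [169] [152] → 6 memory blocks.
6 processes exceed 128 MB (half the capacity), and no two of those can share a memory block, so at least 6 memory blocks are needed.
So 6 is already optimal.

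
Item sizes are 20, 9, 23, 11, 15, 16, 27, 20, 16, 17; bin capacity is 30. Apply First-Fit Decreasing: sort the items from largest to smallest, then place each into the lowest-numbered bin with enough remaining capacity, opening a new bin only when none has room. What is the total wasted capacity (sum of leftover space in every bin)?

Sorted descending: 27, 23, 20, 20, 17, 16, 16, 15, 11, 9.
Put 27 in bin 1; 3 remain.
Put 23 in bin 2; 7 remain.
Put 20 in bin 3; 10 remain.
Put 20 in bin 4; 10 remain.
Put 17 in bin 5; 13 remain.
Put 16 in bin 6; 14 remain.
Put 16 in bin 7; 14 remain.
Put 15 in bin 8; 15 remain.
Put 11 in bin 5; 2 remain.
Put 9 in bin 3; 1 remain.
8 bins × 30 = 240; used 174; unused 66.

66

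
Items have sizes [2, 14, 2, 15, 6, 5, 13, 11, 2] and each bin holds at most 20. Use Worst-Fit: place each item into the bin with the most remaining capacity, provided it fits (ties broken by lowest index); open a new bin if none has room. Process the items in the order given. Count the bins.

5 bins

bin 1: place 2, 18 left
bin 1: place 14, 4 left
bin 1: place 2, 2 left
bin 2: place 15, 5 left
bin 3: place 6, 14 left
bin 3: place 5, 9 left
bin 4: place 13, 7 left
bin 5: place 11, 9 left
bin 3: place 2, 7 left
Final bins: [2,14,2] [15] [6,5,2] [13] [11].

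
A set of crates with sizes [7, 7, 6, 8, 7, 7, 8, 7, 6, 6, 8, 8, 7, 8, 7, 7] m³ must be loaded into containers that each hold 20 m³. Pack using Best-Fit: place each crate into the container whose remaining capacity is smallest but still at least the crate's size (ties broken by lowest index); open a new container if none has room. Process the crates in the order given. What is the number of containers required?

7

container 1: place 7 m³, 13 m³ left
container 1: place 7 m³, 6 m³ left
container 1: place 6 m³, 0 m³ left
container 2: place 8 m³, 12 m³ left
container 2: place 7 m³, 5 m³ left
container 3: place 7 m³, 13 m³ left
container 3: place 8 m³, 5 m³ left
container 4: place 7 m³, 13 m³ left
container 4: place 6 m³, 7 m³ left
container 4: place 6 m³, 1 m³ left
container 5: place 8 m³, 12 m³ left
container 5: place 8 m³, 4 m³ left
container 6: place 7 m³, 13 m³ left
container 6: place 8 m³, 5 m³ left
container 7: place 7 m³, 13 m³ left
container 7: place 7 m³, 6 m³ left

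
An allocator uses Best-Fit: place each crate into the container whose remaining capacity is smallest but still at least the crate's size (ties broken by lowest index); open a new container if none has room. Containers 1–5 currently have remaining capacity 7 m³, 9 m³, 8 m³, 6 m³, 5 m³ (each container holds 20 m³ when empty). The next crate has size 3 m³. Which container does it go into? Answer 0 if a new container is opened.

Containers with room: container 1 (7 m³), container 2 (9 m³), container 3 (8 m³), container 4 (6 m³), container 5 (5 m³).
Tightest fit is container 5 with 5 m³ free.

5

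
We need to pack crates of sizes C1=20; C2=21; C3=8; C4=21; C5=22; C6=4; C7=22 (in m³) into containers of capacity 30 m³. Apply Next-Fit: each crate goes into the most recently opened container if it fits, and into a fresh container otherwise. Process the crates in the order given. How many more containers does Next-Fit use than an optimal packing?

0

Next-Fit: [20] [21,8] [21] [22,4] [22] → 5 containers.
5 crates exceed 15 m³ (half the capacity), and no two of those can share a container, so at least 5 containers are needed.
So 5 is already optimal.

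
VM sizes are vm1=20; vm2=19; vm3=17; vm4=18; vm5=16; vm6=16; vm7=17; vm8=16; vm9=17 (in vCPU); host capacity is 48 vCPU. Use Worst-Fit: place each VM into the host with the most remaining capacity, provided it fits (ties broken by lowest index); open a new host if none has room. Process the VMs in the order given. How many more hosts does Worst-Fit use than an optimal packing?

Worst-Fit: [20,19] [17,18] [16,16] [17,16] [17] → 5 hosts.
Total size 156 vCPU; any packing needs at least ⌈156/48⌉ = 4 hosts.
An optimal packing achieves that bound: [20,19] [18,17] [17,17] [16,16,16] → 4 hosts.
Excess: 5 − 4 = 1.

1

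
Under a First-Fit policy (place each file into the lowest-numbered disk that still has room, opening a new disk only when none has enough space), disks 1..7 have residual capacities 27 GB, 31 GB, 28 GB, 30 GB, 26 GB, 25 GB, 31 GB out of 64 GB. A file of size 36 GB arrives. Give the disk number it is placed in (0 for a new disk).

No disk has ≥ 36 GB free, so a new disk is opened.

0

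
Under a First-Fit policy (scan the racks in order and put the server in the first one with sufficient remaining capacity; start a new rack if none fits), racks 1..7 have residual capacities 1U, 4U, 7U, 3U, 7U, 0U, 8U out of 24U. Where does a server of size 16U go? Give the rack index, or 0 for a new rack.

No rack has ≥ 16U free, so a new rack is opened.

0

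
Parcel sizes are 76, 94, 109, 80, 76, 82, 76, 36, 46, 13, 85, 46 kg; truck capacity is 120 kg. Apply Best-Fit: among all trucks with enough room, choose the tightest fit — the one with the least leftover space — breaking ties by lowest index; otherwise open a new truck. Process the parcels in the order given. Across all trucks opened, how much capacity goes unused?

Put 76 kg in truck 1; 44 kg remain.
Put 94 kg in truck 2; 26 kg remain.
Put 109 kg in truck 3; 11 kg remain.
Put 80 kg in truck 4; 40 kg remain.
Put 76 kg in truck 5; 44 kg remain.
Put 82 kg in truck 6; 38 kg remain.
Put 76 kg in truck 7; 44 kg remain.
Put 36 kg in truck 6; 2 kg remain.
Put 46 kg in truck 8; 74 kg remain.
Put 13 kg in truck 2; 13 kg remain.
Put 85 kg in truck 9; 35 kg remain.
Put 46 kg in truck 8; 28 kg remain.
9 trucks × 120 kg = 1080 kg; used 819 kg; unused 261 kg.

261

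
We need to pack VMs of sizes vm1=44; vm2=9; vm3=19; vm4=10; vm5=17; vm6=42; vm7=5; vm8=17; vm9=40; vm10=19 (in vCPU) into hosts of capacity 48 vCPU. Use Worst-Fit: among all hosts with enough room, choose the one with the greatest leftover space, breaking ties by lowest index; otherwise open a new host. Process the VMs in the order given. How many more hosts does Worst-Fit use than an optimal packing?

Worst-Fit: [44] [9,19,10] [17,5,17] [42] [40] [19] → 6 hosts.
Total size 222 vCPU; any packing needs at least ⌈222/48⌉ = 5 hosts.
An optimal packing achieves that bound: [44] [42,5] [40] [19,19,10] [17,17,9] → 5 hosts.
Excess: 6 − 5 = 1.

1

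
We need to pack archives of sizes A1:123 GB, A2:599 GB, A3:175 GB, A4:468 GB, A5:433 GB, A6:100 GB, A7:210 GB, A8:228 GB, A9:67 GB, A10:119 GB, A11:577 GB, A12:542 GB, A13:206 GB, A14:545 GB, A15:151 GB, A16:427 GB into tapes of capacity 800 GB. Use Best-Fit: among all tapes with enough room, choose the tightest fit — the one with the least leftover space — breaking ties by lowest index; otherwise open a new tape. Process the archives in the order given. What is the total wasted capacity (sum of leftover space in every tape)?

A1 (123 GB) → tape 1 (remaining 677 GB)
A2 (599 GB) → tape 1 (remaining 78 GB)
A3 (175 GB) → tape 2 (remaining 625 GB)
A4 (468 GB) → tape 2 (remaining 157 GB)
A5 (433 GB) → tape 3 (remaining 367 GB)
A6 (100 GB) → tape 2 (remaining 57 GB)
A7 (210 GB) → tape 3 (remaining 157 GB)
A8 (228 GB) → tape 4 (remaining 572 GB)
A9 (67 GB) → tape 1 (remaining 11 GB)
A10 (119 GB) → tape 3 (remaining 38 GB)
A11 (577 GB) → tape 5 (remaining 223 GB)
A12 (542 GB) → tape 4 (remaining 30 GB)
A13 (206 GB) → tape 5 (remaining 17 GB)
A14 (545 GB) → tape 6 (remaining 255 GB)
A15 (151 GB) → tape 6 (remaining 104 GB)
A16 (427 GB) → tape 7 (remaining 373 GB)
7 tapes × 800 GB = 5600 GB; used 4970 GB; unused 630 GB.

630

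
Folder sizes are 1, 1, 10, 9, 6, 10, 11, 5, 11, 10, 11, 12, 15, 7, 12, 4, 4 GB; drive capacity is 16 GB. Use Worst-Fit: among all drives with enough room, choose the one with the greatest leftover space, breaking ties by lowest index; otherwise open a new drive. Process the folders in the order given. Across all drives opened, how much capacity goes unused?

drive 1: place 1 GB, 15 GB left
drive 1: place 1 GB, 14 GB left
drive 1: place 10 GB, 4 GB left
drive 2: place 9 GB, 7 GB left
drive 2: place 6 GB, 1 GB left
drive 3: place 10 GB, 6 GB left
drive 4: place 11 GB, 5 GB left
drive 3: place 5 GB, 1 GB left
drive 5: place 11 GB, 5 GB left
drive 6: place 10 GB, 6 GB left
drive 7: place 11 GB, 5 GB left
drive 8: place 12 GB, 4 GB left
drive 9: place 15 GB, 1 GB left
drive 10: place 7 GB, 9 GB left
drive 11: place 12 GB, 4 GB left
drive 10: place 4 GB, 5 GB left
drive 6: place 4 GB, 2 GB left
11 drives × 16 GB = 176 GB; used 139 GB; unused 37 GB.

37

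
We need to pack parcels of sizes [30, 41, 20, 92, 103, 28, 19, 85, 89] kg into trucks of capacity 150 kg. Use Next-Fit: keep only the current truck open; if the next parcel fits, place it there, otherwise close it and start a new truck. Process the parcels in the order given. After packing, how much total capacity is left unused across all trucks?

30 kg → truck 1 (remaining 120 kg)
41 kg → truck 1 (remaining 79 kg)
20 kg → truck 1 (remaining 59 kg)
92 kg → truck 2 (remaining 58 kg)
103 kg → truck 3 (remaining 47 kg)
28 kg → truck 3 (remaining 19 kg)
19 kg → truck 3 (remaining 0 kg)
85 kg → truck 4 (remaining 65 kg)
89 kg → truck 5 (remaining 61 kg)
5 trucks × 150 kg = 750 kg; used 507 kg; unused 243 kg.

243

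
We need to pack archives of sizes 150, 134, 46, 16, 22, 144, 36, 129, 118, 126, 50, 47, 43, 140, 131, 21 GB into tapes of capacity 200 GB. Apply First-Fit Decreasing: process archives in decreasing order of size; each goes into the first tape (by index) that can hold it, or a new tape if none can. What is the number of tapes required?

Sorted descending: 150, 144, 140, 134, 131, 129, 126, 118, 50, 47, 46, 43, 36, 22, 21, 16.
150 GB → tape 1 (remaining 50 GB)
144 GB → tape 2 (remaining 56 GB)
140 GB → tape 3 (remaining 60 GB)
134 GB → tape 4 (remaining 66 GB)
131 GB → tape 5 (remaining 69 GB)
129 GB → tape 6 (remaining 71 GB)
126 GB → tape 7 (remaining 74 GB)
118 GB → tape 8 (remaining 82 GB)
50 GB → tape 1 (remaining 0 GB)
47 GB → tape 2 (remaining 9 GB)
46 GB → tape 3 (remaining 14 GB)
43 GB → tape 4 (remaining 23 GB)
36 GB → tape 5 (remaining 33 GB)
22 GB → tape 4 (remaining 1 GB)
21 GB → tape 5 (remaining 12 GB)
16 GB → tape 6 (remaining 55 GB)
Final tapes: [150,50] [144,47] [140,46] [134,43,22] [131,36,21] [129,16] [126] [118].

8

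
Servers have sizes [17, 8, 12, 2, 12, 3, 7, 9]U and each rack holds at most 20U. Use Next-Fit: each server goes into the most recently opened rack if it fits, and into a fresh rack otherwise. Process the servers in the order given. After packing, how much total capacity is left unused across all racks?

10

Put 17U in rack 1; 3U remain.
Put 8U in rack 2; 12U remain.
Put 12U in rack 2; 0U remain.
Put 2U in rack 3; 18U remain.
Put 12U in rack 3; 6U remain.
Put 3U in rack 3; 3U remain.
Put 7U in rack 4; 13U remain.
Put 9U in rack 4; 4U remain.
4 racks × 20U = 80U; used 70U; unused 10U.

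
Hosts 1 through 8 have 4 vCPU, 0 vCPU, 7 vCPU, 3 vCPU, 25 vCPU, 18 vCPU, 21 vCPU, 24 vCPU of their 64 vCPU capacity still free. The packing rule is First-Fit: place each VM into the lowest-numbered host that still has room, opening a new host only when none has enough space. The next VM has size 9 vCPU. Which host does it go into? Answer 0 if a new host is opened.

5

Hosts with room: host 5 (25 vCPU), host 6 (18 vCPU), host 7 (21 vCPU), host 8 (24 vCPU).
The first with room is host 5.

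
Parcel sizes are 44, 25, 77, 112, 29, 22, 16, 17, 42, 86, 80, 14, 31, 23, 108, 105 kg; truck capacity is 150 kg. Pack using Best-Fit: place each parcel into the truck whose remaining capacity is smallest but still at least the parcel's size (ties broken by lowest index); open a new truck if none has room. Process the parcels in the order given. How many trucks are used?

truck 1: place 44 kg, 106 kg left
truck 1: place 25 kg, 81 kg left
truck 1: place 77 kg, 4 kg left
truck 2: place 112 kg, 38 kg left
truck 2: place 29 kg, 9 kg left
truck 3: place 22 kg, 128 kg left
truck 3: place 16 kg, 112 kg left
truck 3: place 17 kg, 95 kg left
truck 3: place 42 kg, 53 kg left
truck 4: place 86 kg, 64 kg left
truck 5: place 80 kg, 70 kg left
truck 3: place 14 kg, 39 kg left
truck 3: place 31 kg, 8 kg left
truck 4: place 23 kg, 41 kg left
truck 6: place 108 kg, 42 kg left
truck 7: place 105 kg, 45 kg left
Final trucks: [44,25,77] [112,29] [22,16,17,42,14,31] [86,23] [80] [108] [105].

7 trucks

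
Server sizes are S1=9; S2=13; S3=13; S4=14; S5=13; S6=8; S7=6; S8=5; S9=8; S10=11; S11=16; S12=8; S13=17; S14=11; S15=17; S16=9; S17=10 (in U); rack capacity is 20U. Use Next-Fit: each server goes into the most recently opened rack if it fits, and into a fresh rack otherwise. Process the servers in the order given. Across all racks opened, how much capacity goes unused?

Put S1 (9U) in rack 1; 11U remain.
Put S2 (13U) in rack 2; 7U remain.
Put S3 (13U) in rack 3; 7U remain.
Put S4 (14U) in rack 4; 6U remain.
Put S5 (13U) in rack 5; 7U remain.
Put S6 (8U) in rack 6; 12U remain.
Put S7 (6U) in rack 6; 6U remain.
Put S8 (5U) in rack 6; 1U remain.
Put S9 (8U) in rack 7; 12U remain.
Put S10 (11U) in rack 7; 1U remain.
Put S11 (16U) in rack 8; 4U remain.
Put S12 (8U) in rack 9; 12U remain.
Put S13 (17U) in rack 10; 3U remain.
Put S14 (11U) in rack 11; 9U remain.
Put S15 (17U) in rack 12; 3U remain.
Put S16 (9U) in rack 13; 11U remain.
Put S17 (10U) in rack 13; 1U remain.
13 racks × 20U = 260U; used 188U; unused 72U.

72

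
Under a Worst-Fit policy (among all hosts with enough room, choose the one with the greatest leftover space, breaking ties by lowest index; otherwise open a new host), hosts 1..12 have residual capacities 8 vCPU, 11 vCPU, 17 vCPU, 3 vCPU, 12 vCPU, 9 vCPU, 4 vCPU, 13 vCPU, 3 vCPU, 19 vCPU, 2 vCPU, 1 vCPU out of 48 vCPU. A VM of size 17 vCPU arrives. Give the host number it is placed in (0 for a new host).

Hosts with room: host 3 (17 vCPU), host 10 (19 vCPU).
Most room is host 10 with 19 vCPU free.

10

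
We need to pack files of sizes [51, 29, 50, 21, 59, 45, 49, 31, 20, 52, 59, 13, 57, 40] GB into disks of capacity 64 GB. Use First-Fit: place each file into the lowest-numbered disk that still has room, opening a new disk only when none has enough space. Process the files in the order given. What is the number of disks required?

Put 51 GB in disk 1; 13 GB remain.
Put 29 GB in disk 2; 35 GB remain.
Put 50 GB in disk 3; 14 GB remain.
Put 21 GB in disk 2; 14 GB remain.
Put 59 GB in disk 4; 5 GB remain.
Put 45 GB in disk 5; 19 GB remain.
Put 49 GB in disk 6; 15 GB remain.
Put 31 GB in disk 7; 33 GB remain.
Put 20 GB in disk 7; 13 GB remain.
Put 52 GB in disk 8; 12 GB remain.
Put 59 GB in disk 9; 5 GB remain.
Put 13 GB in disk 1; 0 GB remain.
Put 57 GB in disk 10; 7 GB remain.
Put 40 GB in disk 11; 24 GB remain.

11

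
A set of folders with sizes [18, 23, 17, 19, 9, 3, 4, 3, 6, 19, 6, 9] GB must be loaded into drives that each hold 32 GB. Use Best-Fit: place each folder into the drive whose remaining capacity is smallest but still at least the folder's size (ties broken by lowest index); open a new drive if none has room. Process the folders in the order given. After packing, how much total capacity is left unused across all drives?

18 GB → drive 1 (remaining 14 GB)
23 GB → drive 2 (remaining 9 GB)
17 GB → drive 3 (remaining 15 GB)
19 GB → drive 4 (remaining 13 GB)
9 GB → drive 2 (remaining 0 GB)
3 GB → drive 4 (remaining 10 GB)
4 GB → drive 4 (remaining 6 GB)
3 GB → drive 4 (remaining 3 GB)
6 GB → drive 1 (remaining 8 GB)
19 GB → drive 5 (remaining 13 GB)
6 GB → drive 1 (remaining 2 GB)
9 GB → drive 5 (remaining 4 GB)
5 drives × 32 GB = 160 GB; used 136 GB; unused 24 GB.

24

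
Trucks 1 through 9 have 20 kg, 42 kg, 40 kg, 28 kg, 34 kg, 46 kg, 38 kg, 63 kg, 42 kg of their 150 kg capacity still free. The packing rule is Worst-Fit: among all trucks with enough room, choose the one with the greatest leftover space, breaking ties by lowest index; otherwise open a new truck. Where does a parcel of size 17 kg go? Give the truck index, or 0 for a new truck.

Trucks with room: truck 1 (20 kg), truck 2 (42 kg), truck 3 (40 kg), truck 4 (28 kg), truck 5 (34 kg), truck 6 (46 kg), truck 7 (38 kg), truck 8 (63 kg), truck 9 (42 kg).
Most room is truck 8 with 63 kg free.

8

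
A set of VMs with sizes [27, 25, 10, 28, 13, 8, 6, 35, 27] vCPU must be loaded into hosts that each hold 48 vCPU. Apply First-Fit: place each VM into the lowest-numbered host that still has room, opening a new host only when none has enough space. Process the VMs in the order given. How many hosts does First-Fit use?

5

Put 27 vCPU in host 1; 21 vCPU remain.
Put 25 vCPU in host 2; 23 vCPU remain.
Put 10 vCPU in host 1; 11 vCPU remain.
Put 28 vCPU in host 3; 20 vCPU remain.
Put 13 vCPU in host 2; 10 vCPU remain.
Put 8 vCPU in host 1; 3 vCPU remain.
Put 6 vCPU in host 2; 4 vCPU remain.
Put 35 vCPU in host 4; 13 vCPU remain.
Put 27 vCPU in host 5; 21 vCPU remain.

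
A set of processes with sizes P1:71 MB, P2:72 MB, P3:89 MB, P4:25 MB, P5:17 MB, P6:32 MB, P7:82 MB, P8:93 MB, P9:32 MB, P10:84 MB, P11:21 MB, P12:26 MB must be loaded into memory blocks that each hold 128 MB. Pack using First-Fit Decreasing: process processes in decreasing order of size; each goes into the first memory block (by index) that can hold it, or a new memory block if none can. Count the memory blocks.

6

Sorted descending: 93, 89, 84, 82, 72, 71, 32, 32, 26, 25, 21, 17.
Put 93 MB in memory block 1; 35 MB remain.
Put 89 MB in memory block 2; 39 MB remain.
Put 84 MB in memory block 3; 44 MB remain.
Put 82 MB in memory block 4; 46 MB remain.
Put 72 MB in memory block 5; 56 MB remain.
Put 71 MB in memory block 6; 57 MB remain.
Put 32 MB in memory block 1; 3 MB remain.
Put 32 MB in memory block 2; 7 MB remain.
Put 26 MB in memory block 3; 18 MB remain.
Put 25 MB in memory block 4; 21 MB remain.
Put 21 MB in memory block 4; 0 MB remain.
Put 17 MB in memory block 3; 1 MB remain.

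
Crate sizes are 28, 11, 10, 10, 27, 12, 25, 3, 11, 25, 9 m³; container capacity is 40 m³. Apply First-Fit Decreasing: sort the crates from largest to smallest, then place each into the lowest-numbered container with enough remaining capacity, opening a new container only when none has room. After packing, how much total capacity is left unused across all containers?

Sorted descending: 28, 27, 25, 25, 12, 11, 11, 10, 10, 9, 3.
28 m³ → container 1 (remaining 12 m³)
27 m³ → container 2 (remaining 13 m³)
25 m³ → container 3 (remaining 15 m³)
25 m³ → container 4 (remaining 15 m³)
12 m³ → container 1 (remaining 0 m³)
11 m³ → container 2 (remaining 2 m³)
11 m³ → container 3 (remaining 4 m³)
10 m³ → container 4 (remaining 5 m³)
10 m³ → container 5 (remaining 30 m³)
9 m³ → container 5 (remaining 21 m³)
3 m³ → container 3 (remaining 1 m³)
5 containers × 40 m³ = 200 m³; used 171 m³; unused 29 m³.

29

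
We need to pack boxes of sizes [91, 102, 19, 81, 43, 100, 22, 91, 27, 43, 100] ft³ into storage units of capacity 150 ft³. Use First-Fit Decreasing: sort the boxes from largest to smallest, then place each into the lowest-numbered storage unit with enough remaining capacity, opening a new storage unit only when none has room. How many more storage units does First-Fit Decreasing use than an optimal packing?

0

First-Fit Decreasing: [102,43] [100,43] [100,27,22] [91,19] [91] [81] → 6 storage units.
6 boxes exceed 75 ft³ (half the capacity), and no two of those can share a storage unit, so at least 6 storage units are needed.
So 6 is already optimal.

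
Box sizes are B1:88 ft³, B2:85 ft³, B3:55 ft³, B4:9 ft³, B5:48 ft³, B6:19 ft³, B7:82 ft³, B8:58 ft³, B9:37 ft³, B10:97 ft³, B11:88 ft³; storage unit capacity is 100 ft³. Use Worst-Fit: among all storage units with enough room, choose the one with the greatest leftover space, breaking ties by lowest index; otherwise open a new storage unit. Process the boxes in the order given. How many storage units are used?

storage unit 1: place B1 (88 ft³), 12 ft³ left
storage unit 2: place B2 (85 ft³), 15 ft³ left
storage unit 3: place B3 (55 ft³), 45 ft³ left
storage unit 3: place B4 (9 ft³), 36 ft³ left
storage unit 4: place B5 (48 ft³), 52 ft³ left
storage unit 4: place B6 (19 ft³), 33 ft³ left
storage unit 5: place B7 (82 ft³), 18 ft³ left
storage unit 6: place B8 (58 ft³), 42 ft³ left
storage unit 6: place B9 (37 ft³), 5 ft³ left
storage unit 7: place B10 (97 ft³), 3 ft³ left
storage unit 8: place B11 (88 ft³), 12 ft³ left
Final storage units: [88] [85] [55,9] [48,19] [82] [58,37] [97] [88].

8 storage units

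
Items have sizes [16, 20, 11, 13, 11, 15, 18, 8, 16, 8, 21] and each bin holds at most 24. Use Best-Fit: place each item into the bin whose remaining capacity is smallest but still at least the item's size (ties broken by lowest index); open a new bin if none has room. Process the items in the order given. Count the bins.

16 → bin 1 (remaining 8)
20 → bin 2 (remaining 4)
11 → bin 3 (remaining 13)
13 → bin 3 (remaining 0)
11 → bin 4 (remaining 13)
15 → bin 5 (remaining 9)
18 → bin 6 (remaining 6)
8 → bin 1 (remaining 0)
16 → bin 7 (remaining 8)
8 → bin 7 (remaining 0)
21 → bin 8 (remaining 3)

8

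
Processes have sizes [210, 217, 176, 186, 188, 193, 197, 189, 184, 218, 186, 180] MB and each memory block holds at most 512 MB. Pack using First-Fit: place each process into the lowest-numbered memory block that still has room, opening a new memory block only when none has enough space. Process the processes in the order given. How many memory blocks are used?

6 memory blocks

memory block 1: place 210 MB, 302 MB left
memory block 1: place 217 MB, 85 MB left
memory block 2: place 176 MB, 336 MB left
memory block 2: place 186 MB, 150 MB left
memory block 3: place 188 MB, 324 MB left
memory block 3: place 193 MB, 131 MB left
memory block 4: place 197 MB, 315 MB left
memory block 4: place 189 MB, 126 MB left
memory block 5: place 184 MB, 328 MB left
memory block 5: place 218 MB, 110 MB left
memory block 6: place 186 MB, 326 MB left
memory block 6: place 180 MB, 146 MB left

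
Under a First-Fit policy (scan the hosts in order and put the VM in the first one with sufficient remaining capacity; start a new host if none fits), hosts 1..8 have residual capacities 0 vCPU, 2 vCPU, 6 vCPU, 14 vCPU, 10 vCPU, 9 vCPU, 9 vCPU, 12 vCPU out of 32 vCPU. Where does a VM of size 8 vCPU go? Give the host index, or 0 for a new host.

Hosts with room: host 4 (14 vCPU), host 5 (10 vCPU), host 6 (9 vCPU), host 7 (9 vCPU), host 8 (12 vCPU).
The first with room is host 4.

4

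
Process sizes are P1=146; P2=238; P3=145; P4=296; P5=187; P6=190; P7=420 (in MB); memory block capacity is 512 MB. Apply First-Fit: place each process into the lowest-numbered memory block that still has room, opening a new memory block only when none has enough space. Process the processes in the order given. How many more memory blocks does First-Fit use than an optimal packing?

First-Fit: [146,238] [145,296] [187,190] [420] → 4 memory blocks.
Total size 1622 MB; any packing needs at least ⌈1622/512⌉ = 4 memory blocks.
So 4 is already optimal.

0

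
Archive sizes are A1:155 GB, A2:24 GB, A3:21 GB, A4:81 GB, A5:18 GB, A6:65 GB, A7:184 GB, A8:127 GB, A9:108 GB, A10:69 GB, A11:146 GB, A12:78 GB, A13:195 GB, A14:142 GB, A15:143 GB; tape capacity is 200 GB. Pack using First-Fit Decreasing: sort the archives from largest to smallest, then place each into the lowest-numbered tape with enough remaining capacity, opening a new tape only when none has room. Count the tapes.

Sorted descending: 195, 184, 155, 146, 143, 142, 127, 108, 81, 78, 69, 65, 24, 21, 18.
Put 195 GB in tape 1; 5 GB remain.
Put 184 GB in tape 2; 16 GB remain.
Put 155 GB in tape 3; 45 GB remain.
Put 146 GB in tape 4; 54 GB remain.
Put 143 GB in tape 5; 57 GB remain.
Put 142 GB in tape 6; 58 GB remain.
Put 127 GB in tape 7; 73 GB remain.
Put 108 GB in tape 8; 92 GB remain.
Put 81 GB in tape 8; 11 GB remain.
Put 78 GB in tape 9; 122 GB remain.
Put 69 GB in tape 7; 4 GB remain.
Put 65 GB in tape 9; 57 GB remain.
Put 24 GB in tape 3; 21 GB remain.
Put 21 GB in tape 3; 0 GB remain.
Put 18 GB in tape 4; 36 GB remain.

9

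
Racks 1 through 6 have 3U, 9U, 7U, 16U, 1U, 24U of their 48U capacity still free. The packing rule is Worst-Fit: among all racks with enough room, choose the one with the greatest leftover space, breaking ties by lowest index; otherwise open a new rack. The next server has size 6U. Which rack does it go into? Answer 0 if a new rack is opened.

6

Racks with room: rack 2 (9U), rack 3 (7U), rack 4 (16U), rack 6 (24U).
Most room is rack 6 with 24U free.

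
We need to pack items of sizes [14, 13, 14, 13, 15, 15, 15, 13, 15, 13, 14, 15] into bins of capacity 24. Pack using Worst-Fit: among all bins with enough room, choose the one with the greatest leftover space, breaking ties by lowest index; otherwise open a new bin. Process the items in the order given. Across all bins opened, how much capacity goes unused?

Put 14 in bin 1; 10 remain.
Put 13 in bin 2; 11 remain.
Put 14 in bin 3; 10 remain.
Put 13 in bin 4; 11 remain.
Put 15 in bin 5; 9 remain.
Put 15 in bin 6; 9 remain.
Put 15 in bin 7; 9 remain.
Put 13 in bin 8; 11 remain.
Put 15 in bin 9; 9 remain.
Put 13 in bin 10; 11 remain.
Put 14 in bin 11; 10 remain.
Put 15 in bin 12; 9 remain.
12 bins × 24 = 288; used 169; unused 119.

119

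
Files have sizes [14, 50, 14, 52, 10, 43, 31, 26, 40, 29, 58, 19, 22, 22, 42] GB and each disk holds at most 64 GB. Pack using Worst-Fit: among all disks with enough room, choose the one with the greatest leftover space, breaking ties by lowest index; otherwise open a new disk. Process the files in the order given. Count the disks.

14 GB → disk 1 (remaining 50 GB)
50 GB → disk 1 (remaining 0 GB)
14 GB → disk 2 (remaining 50 GB)
52 GB → disk 3 (remaining 12 GB)
10 GB → disk 2 (remaining 40 GB)
43 GB → disk 4 (remaining 21 GB)
31 GB → disk 2 (remaining 9 GB)
26 GB → disk 5 (remaining 38 GB)
40 GB → disk 6 (remaining 24 GB)
29 GB → disk 5 (remaining 9 GB)
58 GB → disk 7 (remaining 6 GB)
19 GB → disk 6 (remaining 5 GB)
22 GB → disk 8 (remaining 42 GB)
22 GB → disk 8 (remaining 20 GB)
42 GB → disk 9 (remaining 22 GB)
Final disks: [14,50] [14,10,31] [52] [43] [26,29] [40,19] [58] [22,22] [42].

9 disks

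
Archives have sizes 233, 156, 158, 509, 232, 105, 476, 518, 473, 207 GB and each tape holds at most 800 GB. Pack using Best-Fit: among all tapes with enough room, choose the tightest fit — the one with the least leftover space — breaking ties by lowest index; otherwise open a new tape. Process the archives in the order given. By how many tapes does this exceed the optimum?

Best-Fit: [233,156,158,232] [509,105] [476] [518,207] [473] → 5 tapes.
Total size 3067 GB; any packing needs at least ⌈3067/800⌉ = 4 tapes.
An optimal packing achieves that bound: [518,233] [509,232] [476,207,105] [473,158,156] → 4 tapes.
Excess: 5 − 4 = 1.

1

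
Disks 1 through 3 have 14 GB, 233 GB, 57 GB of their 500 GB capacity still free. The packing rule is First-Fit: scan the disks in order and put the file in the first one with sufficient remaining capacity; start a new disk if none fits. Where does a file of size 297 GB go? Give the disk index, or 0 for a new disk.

0

No disk has ≥ 297 GB free, so a new disk is opened.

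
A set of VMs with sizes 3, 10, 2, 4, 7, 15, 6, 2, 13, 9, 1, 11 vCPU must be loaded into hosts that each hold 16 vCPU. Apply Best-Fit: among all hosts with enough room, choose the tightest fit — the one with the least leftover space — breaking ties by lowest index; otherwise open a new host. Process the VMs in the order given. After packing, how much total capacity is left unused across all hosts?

Put 3 vCPU in host 1; 13 vCPU remain.
Put 10 vCPU in host 1; 3 vCPU remain.
Put 2 vCPU in host 1; 1 vCPU remain.
Put 4 vCPU in host 2; 12 vCPU remain.
Put 7 vCPU in host 2; 5 vCPU remain.
Put 15 vCPU in host 3; 1 vCPU remain.
Put 6 vCPU in host 4; 10 vCPU remain.
Put 2 vCPU in host 2; 3 vCPU remain.
Put 13 vCPU in host 5; 3 vCPU remain.
Put 9 vCPU in host 4; 1 vCPU remain.
Put 1 vCPU in host 1; 0 vCPU remain.
Put 11 vCPU in host 6; 5 vCPU remain.
6 hosts × 16 vCPU = 96 vCPU; used 83 vCPU; unused 13 vCPU.

13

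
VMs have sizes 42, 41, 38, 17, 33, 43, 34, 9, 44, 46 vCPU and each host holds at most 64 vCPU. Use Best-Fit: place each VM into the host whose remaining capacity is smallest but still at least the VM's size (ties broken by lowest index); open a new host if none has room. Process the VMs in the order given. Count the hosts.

8

Put 42 vCPU in host 1; 22 vCPU remain.
Put 41 vCPU in host 2; 23 vCPU remain.
Put 38 vCPU in host 3; 26 vCPU remain.
Put 17 vCPU in host 1; 5 vCPU remain.
Put 33 vCPU in host 4; 31 vCPU remain.
Put 43 vCPU in host 5; 21 vCPU remain.
Put 34 vCPU in host 6; 30 vCPU remain.
Put 9 vCPU in host 5; 12 vCPU remain.
Put 44 vCPU in host 7; 20 vCPU remain.
Put 46 vCPU in host 8; 18 vCPU remain.
Final hosts: [42,17] [41] [38] [33] [43,9] [34] [44] [46].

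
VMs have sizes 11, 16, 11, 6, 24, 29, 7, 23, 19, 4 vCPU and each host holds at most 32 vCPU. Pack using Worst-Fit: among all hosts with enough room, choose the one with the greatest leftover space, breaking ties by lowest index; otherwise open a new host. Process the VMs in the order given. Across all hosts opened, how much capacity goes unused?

42

host 1: place 11 vCPU, 21 vCPU left
host 1: place 16 vCPU, 5 vCPU left
host 2: place 11 vCPU, 21 vCPU left
host 2: place 6 vCPU, 15 vCPU left
host 3: place 24 vCPU, 8 vCPU left
host 4: place 29 vCPU, 3 vCPU left
host 2: place 7 vCPU, 8 vCPU left
host 5: place 23 vCPU, 9 vCPU left
host 6: place 19 vCPU, 13 vCPU left
host 6: place 4 vCPU, 9 vCPU left
6 hosts × 32 vCPU = 192 vCPU; used 150 vCPU; unused 42 vCPU.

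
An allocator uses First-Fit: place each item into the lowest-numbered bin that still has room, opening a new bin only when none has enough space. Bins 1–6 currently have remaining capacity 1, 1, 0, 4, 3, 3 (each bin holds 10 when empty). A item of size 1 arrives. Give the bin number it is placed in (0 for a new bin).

Bins with room: bin 1 (1), bin 2 (1), bin 4 (4), bin 5 (3), bin 6 (3).
The first with room is bin 1.

1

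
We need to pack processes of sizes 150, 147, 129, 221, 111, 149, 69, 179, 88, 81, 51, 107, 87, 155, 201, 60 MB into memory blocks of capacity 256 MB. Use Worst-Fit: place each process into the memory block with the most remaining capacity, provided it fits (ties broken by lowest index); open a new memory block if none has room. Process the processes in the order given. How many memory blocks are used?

9

memory block 1: place 150 MB, 106 MB left
memory block 2: place 147 MB, 109 MB left
memory block 3: place 129 MB, 127 MB left
memory block 4: place 221 MB, 35 MB left
memory block 3: place 111 MB, 16 MB left
memory block 5: place 149 MB, 107 MB left
memory block 2: place 69 MB, 40 MB left
memory block 6: place 179 MB, 77 MB left
memory block 5: place 88 MB, 19 MB left
memory block 1: place 81 MB, 25 MB left
memory block 6: place 51 MB, 26 MB left
memory block 7: place 107 MB, 149 MB left
memory block 7: place 87 MB, 62 MB left
memory block 8: place 155 MB, 101 MB left
memory block 9: place 201 MB, 55 MB left
memory block 8: place 60 MB, 41 MB left
Final memory blocks: [150,81] [147,69] [129,111] [221] [149,88] [179,51] [107,87] [155,60] [201].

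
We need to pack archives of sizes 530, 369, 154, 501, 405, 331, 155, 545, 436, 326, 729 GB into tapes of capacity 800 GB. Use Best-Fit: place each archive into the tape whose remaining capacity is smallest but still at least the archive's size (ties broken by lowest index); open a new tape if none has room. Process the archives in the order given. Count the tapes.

Put 530 GB in tape 1; 270 GB remain.
Put 369 GB in tape 2; 431 GB remain.
Put 154 GB in tape 1; 116 GB remain.
Put 501 GB in tape 3; 299 GB remain.
Put 405 GB in tape 2; 26 GB remain.
Put 331 GB in tape 4; 469 GB remain.
Put 155 GB in tape 3; 144 GB remain.
Put 545 GB in tape 5; 255 GB remain.
Put 436 GB in tape 4; 33 GB remain.
Put 326 GB in tape 6; 474 GB remain.
Put 729 GB in tape 7; 71 GB remain.
Final tapes: [530,154] [369,405] [501,155] [331,436] [545] [326] [729].

7 tapes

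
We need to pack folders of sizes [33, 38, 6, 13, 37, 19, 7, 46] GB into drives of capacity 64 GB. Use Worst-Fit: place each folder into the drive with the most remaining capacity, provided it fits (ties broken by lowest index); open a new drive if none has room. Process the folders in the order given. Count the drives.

33 GB → drive 1 (remaining 31 GB)
38 GB → drive 2 (remaining 26 GB)
6 GB → drive 1 (remaining 25 GB)
13 GB → drive 2 (remaining 13 GB)
37 GB → drive 3 (remaining 27 GB)
19 GB → drive 3 (remaining 8 GB)
7 GB → drive 1 (remaining 18 GB)
46 GB → drive 4 (remaining 18 GB)

4 drives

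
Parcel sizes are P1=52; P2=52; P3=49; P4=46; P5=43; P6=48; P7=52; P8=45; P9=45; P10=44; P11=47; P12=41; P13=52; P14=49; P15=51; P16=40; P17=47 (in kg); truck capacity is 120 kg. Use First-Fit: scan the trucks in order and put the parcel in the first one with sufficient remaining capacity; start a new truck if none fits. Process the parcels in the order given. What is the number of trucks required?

P1 (52 kg) → truck 1 (remaining 68 kg)
P2 (52 kg) → truck 1 (remaining 16 kg)
P3 (49 kg) → truck 2 (remaining 71 kg)
P4 (46 kg) → truck 2 (remaining 25 kg)
P5 (43 kg) → truck 3 (remaining 77 kg)
P6 (48 kg) → truck 3 (remaining 29 kg)
P7 (52 kg) → truck 4 (remaining 68 kg)
P8 (45 kg) → truck 4 (remaining 23 kg)
P9 (45 kg) → truck 5 (remaining 75 kg)
P10 (44 kg) → truck 5 (remaining 31 kg)
P11 (47 kg) → truck 6 (remaining 73 kg)
P12 (41 kg) → truck 6 (remaining 32 kg)
P13 (52 kg) → truck 7 (remaining 68 kg)
P14 (49 kg) → truck 7 (remaining 19 kg)
P15 (51 kg) → truck 8 (remaining 69 kg)
P16 (40 kg) → truck 8 (remaining 29 kg)
P17 (47 kg) → truck 9 (remaining 73 kg)
Final trucks: [52,52] [49,46] [43,48] [52,45] [45,44] [47,41] [52,49] [51,40] [47].

9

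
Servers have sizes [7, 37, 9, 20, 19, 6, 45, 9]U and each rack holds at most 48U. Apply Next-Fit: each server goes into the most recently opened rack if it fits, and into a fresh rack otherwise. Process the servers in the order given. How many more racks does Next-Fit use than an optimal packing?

1

Next-Fit: [7,37] [9,20,19] [6] [45] [9] → 5 racks.
Total size 152U; any packing needs at least ⌈152/48⌉ = 4 racks.
An optimal packing achieves that bound: [45] [37,9] [20,19,9] [7,6] → 4 racks.
Excess: 5 − 4 = 1.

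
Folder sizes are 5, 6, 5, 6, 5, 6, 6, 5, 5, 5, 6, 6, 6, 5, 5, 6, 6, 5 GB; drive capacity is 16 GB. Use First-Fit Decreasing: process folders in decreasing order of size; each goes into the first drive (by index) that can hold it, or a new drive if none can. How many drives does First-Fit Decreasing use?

8 drives

Sorted descending: 6, 6, 6, 6, 6, 6, 6, 6, 6, 5, 5, 5, 5, 5, 5, 5, 5, 5.
drive 1: place 6 GB, 10 GB left
drive 1: place 6 GB, 4 GB left
drive 2: place 6 GB, 10 GB left
drive 2: place 6 GB, 4 GB left
drive 3: place 6 GB, 10 GB left
drive 3: place 6 GB, 4 GB left
drive 4: place 6 GB, 10 GB left
drive 4: place 6 GB, 4 GB left
drive 5: place 6 GB, 10 GB left
drive 5: place 5 GB, 5 GB left
drive 5: place 5 GB, 0 GB left
drive 6: place 5 GB, 11 GB left
drive 6: place 5 GB, 6 GB left
drive 6: place 5 GB, 1 GB left
drive 7: place 5 GB, 11 GB left
drive 7: place 5 GB, 6 GB left
drive 7: place 5 GB, 1 GB left
drive 8: place 5 GB, 11 GB left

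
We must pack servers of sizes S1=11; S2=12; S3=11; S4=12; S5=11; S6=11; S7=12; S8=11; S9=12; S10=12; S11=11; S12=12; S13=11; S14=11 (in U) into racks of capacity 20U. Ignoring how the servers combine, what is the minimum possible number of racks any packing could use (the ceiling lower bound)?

Total size = 11 + 12 + 11 + 12 + 11 + 11 + 12 + 11 + 12 + 12 + 11 + 12 + 11 + 11 = 160U.
⌈160 / 20⌉ = 8.

8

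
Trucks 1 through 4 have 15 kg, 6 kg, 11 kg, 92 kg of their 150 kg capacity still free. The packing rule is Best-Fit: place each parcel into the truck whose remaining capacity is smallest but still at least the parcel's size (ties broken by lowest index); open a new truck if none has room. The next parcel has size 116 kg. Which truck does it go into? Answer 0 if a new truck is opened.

No truck has ≥ 116 kg free, so a new truck is opened.

0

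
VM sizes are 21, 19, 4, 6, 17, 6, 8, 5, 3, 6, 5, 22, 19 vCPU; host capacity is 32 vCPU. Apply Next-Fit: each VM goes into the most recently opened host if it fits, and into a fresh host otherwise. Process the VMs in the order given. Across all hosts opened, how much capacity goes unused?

21 vCPU → host 1 (remaining 11 vCPU)
19 vCPU → host 2 (remaining 13 vCPU)
4 vCPU → host 2 (remaining 9 vCPU)
6 vCPU → host 2 (remaining 3 vCPU)
17 vCPU → host 3 (remaining 15 vCPU)
6 vCPU → host 3 (remaining 9 vCPU)
8 vCPU → host 3 (remaining 1 vCPU)
5 vCPU → host 4 (remaining 27 vCPU)
3 vCPU → host 4 (remaining 24 vCPU)
6 vCPU → host 4 (remaining 18 vCPU)
5 vCPU → host 4 (remaining 13 vCPU)
22 vCPU → host 5 (remaining 10 vCPU)
19 vCPU → host 6 (remaining 13 vCPU)
6 hosts × 32 vCPU = 192 vCPU; used 141 vCPU; unused 51 vCPU.

51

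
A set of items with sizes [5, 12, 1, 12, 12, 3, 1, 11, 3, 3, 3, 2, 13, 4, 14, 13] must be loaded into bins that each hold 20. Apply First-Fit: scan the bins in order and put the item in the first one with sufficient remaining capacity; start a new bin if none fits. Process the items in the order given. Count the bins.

7

Put 5 in bin 1; 15 remain.
Put 12 in bin 1; 3 remain.
Put 1 in bin 1; 2 remain.
Put 12 in bin 2; 8 remain.
Put 12 in bin 3; 8 remain.
Put 3 in bin 2; 5 remain.
Put 1 in bin 1; 1 remain.
Put 11 in bin 4; 9 remain.
Put 3 in bin 2; 2 remain.
Put 3 in bin 3; 5 remain.
Put 3 in bin 3; 2 remain.
Put 2 in bin 2; 0 remain.
Put 13 in bin 5; 7 remain.
Put 4 in bin 4; 5 remain.
Put 14 in bin 6; 6 remain.
Put 13 in bin 7; 7 remain.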